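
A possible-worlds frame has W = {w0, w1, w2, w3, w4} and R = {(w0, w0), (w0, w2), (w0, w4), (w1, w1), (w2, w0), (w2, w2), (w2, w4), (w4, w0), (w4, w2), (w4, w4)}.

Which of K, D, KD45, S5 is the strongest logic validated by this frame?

K

Serial (axiom D): no — w3 has no R-successor.
Euclidean (axiom 5): yes — any two successors of a common world are R-related.
Transitive (axiom 4): yes — every two-step R-path is closed by a direct edge.
Reflexive (axiom T): no — w3 is not related to itself.
So F validates K; D would additionally require R to be serial. The strongest is K.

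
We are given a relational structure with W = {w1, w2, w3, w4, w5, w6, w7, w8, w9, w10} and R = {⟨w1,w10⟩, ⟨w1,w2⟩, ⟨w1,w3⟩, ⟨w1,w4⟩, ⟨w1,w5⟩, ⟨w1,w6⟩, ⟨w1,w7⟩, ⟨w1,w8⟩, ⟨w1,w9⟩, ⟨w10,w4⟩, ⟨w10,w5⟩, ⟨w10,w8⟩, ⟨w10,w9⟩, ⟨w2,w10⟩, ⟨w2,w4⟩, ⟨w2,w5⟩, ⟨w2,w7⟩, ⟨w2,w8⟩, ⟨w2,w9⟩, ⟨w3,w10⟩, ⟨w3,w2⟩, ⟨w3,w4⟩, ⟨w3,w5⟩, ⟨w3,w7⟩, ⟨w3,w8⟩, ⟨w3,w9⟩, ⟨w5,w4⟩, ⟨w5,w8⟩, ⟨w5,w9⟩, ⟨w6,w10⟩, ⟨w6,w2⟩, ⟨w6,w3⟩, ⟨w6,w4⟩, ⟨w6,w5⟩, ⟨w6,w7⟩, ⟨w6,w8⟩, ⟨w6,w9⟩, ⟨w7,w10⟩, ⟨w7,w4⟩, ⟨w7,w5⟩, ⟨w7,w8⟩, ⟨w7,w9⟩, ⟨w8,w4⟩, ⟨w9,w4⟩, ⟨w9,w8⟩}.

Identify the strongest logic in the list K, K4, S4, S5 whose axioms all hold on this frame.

K4

Transitive (axiom 4): yes — every two-step R-path is closed by a direct edge.
Reflexive (axiom T): no — w1 is not related to itself.
Euclidean (axiom 5): no — w1 R w10 and w1 R w2, but not w10 R w2.
So F validates K, K4; S4 would additionally require R to be reflexive. The strongest is K4.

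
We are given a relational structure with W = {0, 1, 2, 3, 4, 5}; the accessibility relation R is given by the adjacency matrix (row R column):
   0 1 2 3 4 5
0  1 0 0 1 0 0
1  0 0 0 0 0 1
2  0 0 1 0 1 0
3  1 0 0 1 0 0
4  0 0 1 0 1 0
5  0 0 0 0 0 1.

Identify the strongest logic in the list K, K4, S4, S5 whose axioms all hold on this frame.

K4

Transitive (axiom 4): yes — every two-step R-path is closed by a direct edge.
Reflexive (axiom T): no — 1 is not related to itself.
Euclidean (axiom 5): yes — any two successors of a common world are R-related.
So F validates K, K4; S4 would additionally require R to be reflexive. The strongest is K4.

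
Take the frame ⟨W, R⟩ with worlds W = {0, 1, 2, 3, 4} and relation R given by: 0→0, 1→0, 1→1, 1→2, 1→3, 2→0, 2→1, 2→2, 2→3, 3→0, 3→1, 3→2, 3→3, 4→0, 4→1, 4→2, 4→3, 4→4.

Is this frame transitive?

Yes

Transitive: yes — every two-step R-path is closed by a direct edge.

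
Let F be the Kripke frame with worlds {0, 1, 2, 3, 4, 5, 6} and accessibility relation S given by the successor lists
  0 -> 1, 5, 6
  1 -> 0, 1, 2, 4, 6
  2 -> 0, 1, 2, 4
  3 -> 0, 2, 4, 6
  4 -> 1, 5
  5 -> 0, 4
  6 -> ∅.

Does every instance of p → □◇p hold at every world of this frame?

No

The schema B characterises exactly the symmetric frames.
Symmetric: no — 0 S 6 but not 6 S 0.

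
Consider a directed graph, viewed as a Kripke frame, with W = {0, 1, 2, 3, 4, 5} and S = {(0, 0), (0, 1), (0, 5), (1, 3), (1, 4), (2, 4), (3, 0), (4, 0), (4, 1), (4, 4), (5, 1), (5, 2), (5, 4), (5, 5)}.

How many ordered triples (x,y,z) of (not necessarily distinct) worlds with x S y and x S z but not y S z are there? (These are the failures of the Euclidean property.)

18

Enumerating: (0,1,0), (0,1,1), (0,1,5), (0,5,0), (1,3,3), (1,3,4), (1,4,3), (4,0,4), (4,1,0), (4,1,1), (5,1,1), (5,1,2), (5,1,5), (5,2,1), (5,2,2), (5,2,5), (5,4,2), (5,4,5).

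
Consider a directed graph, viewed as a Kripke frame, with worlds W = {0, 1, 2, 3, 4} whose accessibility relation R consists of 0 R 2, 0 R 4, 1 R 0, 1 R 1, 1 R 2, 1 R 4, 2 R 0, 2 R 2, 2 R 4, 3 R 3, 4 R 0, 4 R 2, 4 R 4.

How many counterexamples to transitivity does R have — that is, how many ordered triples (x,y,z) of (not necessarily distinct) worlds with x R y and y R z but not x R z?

2

Enumerating: (0,2,0), (0,4,0).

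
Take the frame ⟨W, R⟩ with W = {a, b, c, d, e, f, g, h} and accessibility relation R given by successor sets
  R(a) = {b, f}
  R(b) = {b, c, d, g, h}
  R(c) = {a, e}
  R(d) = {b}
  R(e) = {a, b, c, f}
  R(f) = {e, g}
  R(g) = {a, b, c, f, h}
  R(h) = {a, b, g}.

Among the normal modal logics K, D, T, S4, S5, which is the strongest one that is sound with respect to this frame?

Serial (axiom D): yes — every world has a successor (e.g. a R b).
Reflexive (axiom T): no — a is not related to itself.
Transitive (axiom 4): no — a R b and b R c, but not a R c.
Euclidean (axiom 5): no — a R b and a R f, but not b R f.
So F validates K, D; T would additionally require R to be reflexive. The strongest is D.

D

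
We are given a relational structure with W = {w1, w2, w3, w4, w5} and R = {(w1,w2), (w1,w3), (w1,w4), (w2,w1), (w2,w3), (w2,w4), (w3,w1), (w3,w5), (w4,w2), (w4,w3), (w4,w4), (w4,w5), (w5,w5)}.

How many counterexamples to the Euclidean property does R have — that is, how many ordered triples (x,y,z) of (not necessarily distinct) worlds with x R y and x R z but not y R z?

Enumerating: (w1,w2,w2), (w1,w3,w2), (w1,w3,w3), (w1,w3,w4), (w2,w1,w1), (w2,w3,w3), (w2,w3,w4), (w2,w4,w1), (w3,w1,w1), (w3,w1,w5), (w3,w5,w1), (w4,w2,w2), … and 7 more.
Total: 19.

19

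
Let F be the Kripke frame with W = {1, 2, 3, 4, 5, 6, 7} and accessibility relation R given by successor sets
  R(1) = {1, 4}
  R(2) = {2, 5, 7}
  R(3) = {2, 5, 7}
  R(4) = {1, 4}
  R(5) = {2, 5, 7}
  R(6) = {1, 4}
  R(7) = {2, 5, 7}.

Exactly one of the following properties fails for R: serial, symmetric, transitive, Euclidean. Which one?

Serial: yes — every world has a successor (e.g. 1 R 1).
Symmetric: no — 3 R 2 but not 2 R 3.
Transitive: yes — every two-step R-path is closed by a direct edge.
Euclidean: yes — any two successors of a common world are R-related.
Only symmetric fails.

symmetric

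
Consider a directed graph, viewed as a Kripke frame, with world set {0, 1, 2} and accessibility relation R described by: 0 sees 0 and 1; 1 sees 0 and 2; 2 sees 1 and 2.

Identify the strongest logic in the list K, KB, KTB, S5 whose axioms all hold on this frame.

KB

Symmetric (axiom B): yes — every pair in R has its reverse in R.
Reflexive (axiom T): no — 1 is not related to itself.
Euclidean (axiom 5): no — 1 R 0 and 1 R 2, but not 0 R 2.
So F validates K, KB; KTB would additionally require R to be reflexive. The strongest is KB.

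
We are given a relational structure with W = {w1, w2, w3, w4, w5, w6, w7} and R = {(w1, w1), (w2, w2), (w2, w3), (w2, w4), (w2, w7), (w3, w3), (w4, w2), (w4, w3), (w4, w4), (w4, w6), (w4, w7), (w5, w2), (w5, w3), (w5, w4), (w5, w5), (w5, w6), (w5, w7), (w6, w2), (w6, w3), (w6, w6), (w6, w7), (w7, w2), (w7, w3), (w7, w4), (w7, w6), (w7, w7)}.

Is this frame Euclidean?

Euclidean: no — w2 R w3 and w2 R w4, but not w3 R w4.

No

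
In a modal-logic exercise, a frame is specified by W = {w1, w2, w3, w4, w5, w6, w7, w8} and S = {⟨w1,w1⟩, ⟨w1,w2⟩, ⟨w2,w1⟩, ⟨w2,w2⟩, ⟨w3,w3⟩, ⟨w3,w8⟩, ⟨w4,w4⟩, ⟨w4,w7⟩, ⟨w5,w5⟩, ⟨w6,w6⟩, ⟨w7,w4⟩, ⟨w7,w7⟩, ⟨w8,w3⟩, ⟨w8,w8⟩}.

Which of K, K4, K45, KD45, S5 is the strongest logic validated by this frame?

Transitive (axiom 4): yes — every two-step S-path is closed by a direct edge.
Euclidean (axiom 5): yes — any two successors of a common world are S-related.
Serial (axiom D): yes — every world has a successor (e.g. w1 S w1).
Reflexive (axiom T): yes — every world is S-related to itself.
So F validates K, K4, K45, KD45, S5. The strongest is S5.

S5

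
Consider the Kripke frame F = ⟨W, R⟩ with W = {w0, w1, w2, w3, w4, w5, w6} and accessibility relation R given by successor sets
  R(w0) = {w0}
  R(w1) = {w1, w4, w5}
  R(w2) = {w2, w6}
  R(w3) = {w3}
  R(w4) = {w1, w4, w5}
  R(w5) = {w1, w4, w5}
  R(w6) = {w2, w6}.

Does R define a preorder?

Yes

Reflexive: yes — every world is R-related to itself.
Transitive: yes — every two-step R-path is closed by a direct edge.
So R is a preorder.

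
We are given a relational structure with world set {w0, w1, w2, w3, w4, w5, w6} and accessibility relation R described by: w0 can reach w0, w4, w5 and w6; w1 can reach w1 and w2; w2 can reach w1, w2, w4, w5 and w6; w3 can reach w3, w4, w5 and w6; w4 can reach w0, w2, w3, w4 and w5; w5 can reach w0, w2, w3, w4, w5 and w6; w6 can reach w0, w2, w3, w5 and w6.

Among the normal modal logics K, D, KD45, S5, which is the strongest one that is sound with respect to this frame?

D

Serial (axiom D): yes — every world has a successor (e.g. w0 R w0).
Euclidean (axiom 5): no — w0 R w4 and w0 R w6, but not w4 R w6.
Transitive (axiom 4): no — w0 R w4 and w4 R w2, but not w0 R w2.
Reflexive (axiom T): yes — every world is R-related to itself.
So F validates K, D; KD45 would additionally require R to be Euclidean and transitive. The strongest is D.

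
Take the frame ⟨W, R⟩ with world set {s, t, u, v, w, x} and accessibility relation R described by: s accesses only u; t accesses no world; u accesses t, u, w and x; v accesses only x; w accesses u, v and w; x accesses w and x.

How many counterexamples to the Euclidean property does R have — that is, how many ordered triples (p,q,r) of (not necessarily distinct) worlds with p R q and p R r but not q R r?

13

Enumerating: (u,t,t), (u,t,u), (u,t,w), (u,t,x), (u,w,t), (u,w,x), (u,x,t), (u,x,u), (w,u,v), (w,v,u), (w,v,v), (w,v,w), (x,w,x).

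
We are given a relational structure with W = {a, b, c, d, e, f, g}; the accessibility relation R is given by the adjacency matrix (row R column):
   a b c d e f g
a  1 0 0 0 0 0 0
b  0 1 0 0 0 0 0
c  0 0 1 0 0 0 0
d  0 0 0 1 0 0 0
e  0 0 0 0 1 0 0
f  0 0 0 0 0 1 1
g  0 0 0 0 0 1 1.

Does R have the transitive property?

Yes

Transitive: yes — every two-step R-path is closed by a direct edge.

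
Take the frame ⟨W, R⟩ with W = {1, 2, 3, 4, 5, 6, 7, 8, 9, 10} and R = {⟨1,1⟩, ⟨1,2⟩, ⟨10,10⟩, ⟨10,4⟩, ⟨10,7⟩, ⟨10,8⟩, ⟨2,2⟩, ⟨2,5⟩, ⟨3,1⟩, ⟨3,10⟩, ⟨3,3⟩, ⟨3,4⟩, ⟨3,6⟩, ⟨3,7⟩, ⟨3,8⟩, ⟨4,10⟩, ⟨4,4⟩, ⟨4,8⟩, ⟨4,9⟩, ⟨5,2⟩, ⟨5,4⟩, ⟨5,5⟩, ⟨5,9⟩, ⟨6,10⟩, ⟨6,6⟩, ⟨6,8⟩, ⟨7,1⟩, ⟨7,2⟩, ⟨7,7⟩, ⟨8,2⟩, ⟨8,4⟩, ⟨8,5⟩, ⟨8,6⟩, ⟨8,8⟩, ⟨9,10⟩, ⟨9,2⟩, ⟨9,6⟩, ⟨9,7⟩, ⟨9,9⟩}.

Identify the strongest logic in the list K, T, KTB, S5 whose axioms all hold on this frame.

T

Reflexive (axiom T): yes — every world is R-related to itself.
Symmetric (axiom B): no — 1 R 2 but not 2 R 1.
Euclidean (axiom 5): no — 10 R 4 and 10 R 7, but not 4 R 7.
So F validates K, T; KTB would additionally require R to be symmetric. The strongest is T.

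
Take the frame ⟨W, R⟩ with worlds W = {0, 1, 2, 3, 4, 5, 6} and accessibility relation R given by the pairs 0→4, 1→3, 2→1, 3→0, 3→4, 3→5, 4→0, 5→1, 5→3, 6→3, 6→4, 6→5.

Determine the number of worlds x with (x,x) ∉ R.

7

Enumerating: 0, 1, 2, 3, 4, 5, 6.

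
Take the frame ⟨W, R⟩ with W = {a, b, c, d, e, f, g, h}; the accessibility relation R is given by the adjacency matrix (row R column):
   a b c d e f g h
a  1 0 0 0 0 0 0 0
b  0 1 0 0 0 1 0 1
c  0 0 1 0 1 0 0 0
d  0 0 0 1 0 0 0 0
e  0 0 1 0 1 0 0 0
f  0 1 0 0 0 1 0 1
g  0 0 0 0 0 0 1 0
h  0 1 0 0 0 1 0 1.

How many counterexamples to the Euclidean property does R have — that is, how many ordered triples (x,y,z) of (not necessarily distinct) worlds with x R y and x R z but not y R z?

0

R is Euclidean; there are no such tuples.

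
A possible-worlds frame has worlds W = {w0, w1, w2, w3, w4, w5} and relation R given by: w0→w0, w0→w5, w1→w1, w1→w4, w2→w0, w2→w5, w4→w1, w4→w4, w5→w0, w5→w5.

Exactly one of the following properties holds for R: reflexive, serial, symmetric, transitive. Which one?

Reflexive: no — w2 is not related to itself.
Serial: no — w3 has no R-successor.
Symmetric: no — w2 R w0 but not w0 R w2.
Transitive: yes — every two-step R-path is closed by a direct edge.
Only transitive holds.

transitive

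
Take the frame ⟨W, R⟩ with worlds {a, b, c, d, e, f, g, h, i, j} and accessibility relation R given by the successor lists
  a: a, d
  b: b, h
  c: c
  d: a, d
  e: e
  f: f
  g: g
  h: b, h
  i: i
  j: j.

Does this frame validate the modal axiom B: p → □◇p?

The schema B characterises exactly the symmetric frames.
Symmetric: yes — every pair in R has its reverse in R.

Yes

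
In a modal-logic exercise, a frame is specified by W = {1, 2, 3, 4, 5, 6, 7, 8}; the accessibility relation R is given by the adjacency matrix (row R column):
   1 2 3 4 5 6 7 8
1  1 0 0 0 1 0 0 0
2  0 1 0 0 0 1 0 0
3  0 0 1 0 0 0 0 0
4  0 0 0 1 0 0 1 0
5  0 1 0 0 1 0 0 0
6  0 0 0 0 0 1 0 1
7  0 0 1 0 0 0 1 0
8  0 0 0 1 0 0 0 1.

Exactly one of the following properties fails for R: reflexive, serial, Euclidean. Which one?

Euclidean

Reflexive: yes — every world is R-related to itself.
Serial: yes — every world has a successor (e.g. 1 R 1).
Euclidean: no — 1 R 5 and 1 R 1, but not 5 R 1.
Only Euclidean fails.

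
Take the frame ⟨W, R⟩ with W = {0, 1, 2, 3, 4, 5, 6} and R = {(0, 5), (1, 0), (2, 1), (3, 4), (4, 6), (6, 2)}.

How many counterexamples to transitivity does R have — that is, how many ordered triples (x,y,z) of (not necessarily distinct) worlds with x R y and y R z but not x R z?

5

Enumerating: (1,0,5), (2,1,0), (3,4,6), (4,6,2), (6,2,1).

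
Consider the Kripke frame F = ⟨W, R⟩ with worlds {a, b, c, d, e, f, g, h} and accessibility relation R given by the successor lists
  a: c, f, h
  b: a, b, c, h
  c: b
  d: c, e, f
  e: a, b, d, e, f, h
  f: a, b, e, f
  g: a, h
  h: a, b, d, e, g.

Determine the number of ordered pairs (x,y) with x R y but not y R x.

Enumerating: (a,c), (b,a), (d,c), (d,f), (e,a), (e,b), (f,b), (g,a), (h,d).

9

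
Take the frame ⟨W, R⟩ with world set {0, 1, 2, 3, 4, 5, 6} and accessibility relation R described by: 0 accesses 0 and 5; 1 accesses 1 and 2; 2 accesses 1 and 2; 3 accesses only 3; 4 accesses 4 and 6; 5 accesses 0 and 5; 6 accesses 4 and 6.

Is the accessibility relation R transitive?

Yes

Transitive: yes — every two-step R-path is closed by a direct edge.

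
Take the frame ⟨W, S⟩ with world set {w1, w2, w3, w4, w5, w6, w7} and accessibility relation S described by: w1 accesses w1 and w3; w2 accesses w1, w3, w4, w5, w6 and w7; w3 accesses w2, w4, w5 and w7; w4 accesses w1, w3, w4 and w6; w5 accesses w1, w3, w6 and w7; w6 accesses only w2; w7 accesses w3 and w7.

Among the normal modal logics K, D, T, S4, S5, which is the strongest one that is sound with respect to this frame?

D

Serial (axiom D): yes — every world has a successor (e.g. w1 S w1).
Reflexive (axiom T): no — w2 is not related to itself.
Transitive (axiom 4): no — w1 S w3 and w3 S w2, but not w1 S w2.
Euclidean (axiom 5): no — w2 S w1 and w2 S w4, but not w1 S w4.
So F validates K, D; T would additionally require S to be reflexive. The strongest is D.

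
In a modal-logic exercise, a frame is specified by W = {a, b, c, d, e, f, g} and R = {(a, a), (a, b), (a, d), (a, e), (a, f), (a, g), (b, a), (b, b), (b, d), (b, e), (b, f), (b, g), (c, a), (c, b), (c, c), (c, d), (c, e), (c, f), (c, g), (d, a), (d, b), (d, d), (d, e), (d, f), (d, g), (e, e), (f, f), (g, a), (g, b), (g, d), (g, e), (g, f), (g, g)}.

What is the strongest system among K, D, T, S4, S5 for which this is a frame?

Serial (axiom D): yes — every world has a successor (e.g. a R a).
Reflexive (axiom T): yes — every world is R-related to itself.
Transitive (axiom 4): yes — every two-step R-path is closed by a direct edge.
Euclidean (axiom 5): no — a R e and a R b, but not e R b.
So F validates K, D, T, S4; S5 would additionally require R to be Euclidean. The strongest is S4.

S4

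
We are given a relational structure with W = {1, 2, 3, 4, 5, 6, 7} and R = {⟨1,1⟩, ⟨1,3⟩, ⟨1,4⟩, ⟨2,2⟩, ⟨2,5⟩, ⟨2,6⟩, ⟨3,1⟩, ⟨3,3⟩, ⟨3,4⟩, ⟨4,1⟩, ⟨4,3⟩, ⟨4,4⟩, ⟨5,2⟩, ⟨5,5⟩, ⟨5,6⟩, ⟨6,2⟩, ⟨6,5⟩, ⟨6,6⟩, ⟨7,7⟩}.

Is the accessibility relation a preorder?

Reflexive: yes — every world is R-related to itself.
Transitive: yes — every two-step R-path is closed by a direct edge.
So R is a preorder.

Yes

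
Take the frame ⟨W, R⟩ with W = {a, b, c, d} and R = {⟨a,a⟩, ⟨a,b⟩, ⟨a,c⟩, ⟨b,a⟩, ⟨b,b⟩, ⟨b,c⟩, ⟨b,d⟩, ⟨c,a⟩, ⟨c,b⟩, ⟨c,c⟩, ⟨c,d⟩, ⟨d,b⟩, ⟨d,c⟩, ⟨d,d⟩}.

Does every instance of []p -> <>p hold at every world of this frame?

Axiom D corresponds to the accessibility relation being serial.
Serial: yes — every world has a successor (e.g. a R a).

Yes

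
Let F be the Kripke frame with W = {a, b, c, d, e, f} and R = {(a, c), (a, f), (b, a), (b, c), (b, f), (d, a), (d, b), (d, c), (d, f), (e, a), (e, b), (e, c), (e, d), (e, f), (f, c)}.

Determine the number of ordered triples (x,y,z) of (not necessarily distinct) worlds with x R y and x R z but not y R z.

Enumerating: (a,c,c), (a,c,f), (a,f,f), (b,a,a), (b,c,a), (b,c,c), (b,c,f), (b,f,a), (b,f,f), (d,a,a), (d,a,b), (d,b,b), … and 23 more.
Total: 35.

35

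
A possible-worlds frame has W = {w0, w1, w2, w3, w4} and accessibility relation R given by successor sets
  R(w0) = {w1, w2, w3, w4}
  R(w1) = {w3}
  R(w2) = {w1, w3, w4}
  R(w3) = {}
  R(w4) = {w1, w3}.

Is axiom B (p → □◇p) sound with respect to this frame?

Axiom B corresponds to the accessibility relation being symmetric.
Symmetric: no — w0 R w1 but not w1 R w0.

No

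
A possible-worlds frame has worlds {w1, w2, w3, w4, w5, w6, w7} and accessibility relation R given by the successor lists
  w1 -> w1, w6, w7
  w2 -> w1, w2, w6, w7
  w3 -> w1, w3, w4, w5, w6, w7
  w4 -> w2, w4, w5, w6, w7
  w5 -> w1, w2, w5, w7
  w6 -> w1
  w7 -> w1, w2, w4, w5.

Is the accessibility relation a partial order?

No

Reflexive: no — w6 is not related to itself.
Transitive: no — w1 R w7 and w7 R w2, but not w1 R w2.
Antisymmetric: no — w1 R w6 and w6 R w1 with w1 ≠ w6.
So R is not a partial order.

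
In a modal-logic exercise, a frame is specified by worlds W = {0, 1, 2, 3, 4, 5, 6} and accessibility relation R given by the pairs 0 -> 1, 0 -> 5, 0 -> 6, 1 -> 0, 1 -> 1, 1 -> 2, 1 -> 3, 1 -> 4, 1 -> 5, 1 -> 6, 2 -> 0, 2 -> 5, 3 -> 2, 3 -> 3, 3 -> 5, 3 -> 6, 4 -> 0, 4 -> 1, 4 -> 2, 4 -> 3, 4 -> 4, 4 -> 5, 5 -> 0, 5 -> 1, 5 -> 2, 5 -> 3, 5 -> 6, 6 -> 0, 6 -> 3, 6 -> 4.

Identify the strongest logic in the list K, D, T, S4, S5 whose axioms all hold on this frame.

Serial (axiom D): yes — every world has a successor (e.g. 0 R 1).
Reflexive (axiom T): no — 0 is not related to itself.
Transitive (axiom 4): no — 0 R 1 and 1 R 2, but not 0 R 2.
Euclidean (axiom 5): no — 0 R 6 and 0 R 1, but not 6 R 1.
So F validates K, D; T would additionally require R to be reflexive. The strongest is D.

D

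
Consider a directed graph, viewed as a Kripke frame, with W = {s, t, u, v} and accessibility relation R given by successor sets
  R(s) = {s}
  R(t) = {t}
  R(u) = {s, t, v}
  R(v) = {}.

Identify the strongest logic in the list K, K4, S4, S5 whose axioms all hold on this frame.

Transitive (axiom 4): yes — every two-step R-path is closed by a direct edge.
Reflexive (axiom T): no — u is not related to itself.
Euclidean (axiom 5): no — u R s and u R t, but not s R t.
So F validates K, K4; S4 would additionally require R to be reflexive. The strongest is K4.

K4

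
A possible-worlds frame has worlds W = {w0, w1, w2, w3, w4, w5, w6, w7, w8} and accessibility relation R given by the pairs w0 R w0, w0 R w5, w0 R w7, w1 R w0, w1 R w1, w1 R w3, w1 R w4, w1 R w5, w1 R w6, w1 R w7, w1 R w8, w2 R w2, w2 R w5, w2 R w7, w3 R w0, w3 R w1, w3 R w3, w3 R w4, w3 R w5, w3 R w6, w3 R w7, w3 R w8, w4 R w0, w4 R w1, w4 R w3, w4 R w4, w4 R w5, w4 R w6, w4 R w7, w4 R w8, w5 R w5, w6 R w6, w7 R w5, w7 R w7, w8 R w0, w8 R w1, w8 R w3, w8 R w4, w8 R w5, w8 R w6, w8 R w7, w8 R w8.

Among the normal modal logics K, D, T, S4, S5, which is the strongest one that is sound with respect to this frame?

Serial (axiom D): yes — every world has a successor (e.g. w0 R w0).
Reflexive (axiom T): yes — every world is R-related to itself.
Transitive (axiom 4): yes — every two-step R-path is closed by a direct edge.
Euclidean (axiom 5): no — w0 R w5 and w0 R w7, but not w5 R w7.
So F validates K, D, T, S4; S5 would additionally require R to be Euclidean. The strongest is S4.

S4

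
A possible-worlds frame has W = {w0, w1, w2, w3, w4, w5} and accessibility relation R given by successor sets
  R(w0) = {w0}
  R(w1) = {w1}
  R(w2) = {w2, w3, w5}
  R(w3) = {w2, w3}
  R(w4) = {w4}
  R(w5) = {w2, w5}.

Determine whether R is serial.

Yes

Serial: yes — every world has a successor (e.g. w0 R w0).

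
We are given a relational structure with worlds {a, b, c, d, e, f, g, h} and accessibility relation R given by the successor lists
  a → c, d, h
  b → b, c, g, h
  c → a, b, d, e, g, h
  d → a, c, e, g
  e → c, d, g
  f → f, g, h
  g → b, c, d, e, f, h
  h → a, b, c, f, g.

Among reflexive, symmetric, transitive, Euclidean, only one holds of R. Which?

Reflexive: no — a is not related to itself.
Symmetric: yes — every pair in R has its reverse in R.
Transitive: no — a R c and c R b, but not a R b.
Euclidean: no — a R d and a R h, but not d R h.
Only symmetric holds.

symmetric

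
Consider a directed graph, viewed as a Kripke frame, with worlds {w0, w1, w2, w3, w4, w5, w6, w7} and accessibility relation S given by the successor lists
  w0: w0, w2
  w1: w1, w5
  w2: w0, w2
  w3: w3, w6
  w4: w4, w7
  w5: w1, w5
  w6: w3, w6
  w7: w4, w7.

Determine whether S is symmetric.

Symmetric: yes — every pair in S has its reverse in S.

Yes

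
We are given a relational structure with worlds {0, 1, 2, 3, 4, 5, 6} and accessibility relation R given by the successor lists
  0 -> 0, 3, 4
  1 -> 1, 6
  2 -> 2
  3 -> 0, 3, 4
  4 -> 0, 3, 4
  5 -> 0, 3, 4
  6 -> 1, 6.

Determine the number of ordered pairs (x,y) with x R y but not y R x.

Enumerating: (5,0), (5,3), (5,4).

3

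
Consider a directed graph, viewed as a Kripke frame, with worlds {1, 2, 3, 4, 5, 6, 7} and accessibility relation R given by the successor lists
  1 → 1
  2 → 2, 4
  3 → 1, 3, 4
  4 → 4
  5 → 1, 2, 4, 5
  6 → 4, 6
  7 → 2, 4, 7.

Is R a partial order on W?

Reflexive: yes — every world is R-related to itself.
Transitive: yes — every two-step R-path is closed by a direct edge.
Antisymmetric: yes — no distinct pair is related both ways.
So R is a partial order.

Yes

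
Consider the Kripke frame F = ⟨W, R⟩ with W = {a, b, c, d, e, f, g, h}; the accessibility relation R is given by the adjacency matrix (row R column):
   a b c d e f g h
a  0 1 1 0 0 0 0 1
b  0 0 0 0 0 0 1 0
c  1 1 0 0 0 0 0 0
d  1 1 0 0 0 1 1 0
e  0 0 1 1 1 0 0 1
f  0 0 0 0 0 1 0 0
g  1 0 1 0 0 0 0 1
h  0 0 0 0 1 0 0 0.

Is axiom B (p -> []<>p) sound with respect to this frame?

Axiom B corresponds to the accessibility relation being symmetric.
Symmetric: no — a R b but not b R a.

No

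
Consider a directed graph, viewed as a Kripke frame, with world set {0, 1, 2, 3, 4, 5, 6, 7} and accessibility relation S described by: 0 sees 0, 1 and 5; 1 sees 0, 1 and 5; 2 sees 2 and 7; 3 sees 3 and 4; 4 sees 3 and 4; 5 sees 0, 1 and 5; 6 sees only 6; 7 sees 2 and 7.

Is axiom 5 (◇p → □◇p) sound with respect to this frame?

Yes

Axiom 5 corresponds to the accessibility relation being Euclidean.
Euclidean: yes — any two successors of a common world are S-related.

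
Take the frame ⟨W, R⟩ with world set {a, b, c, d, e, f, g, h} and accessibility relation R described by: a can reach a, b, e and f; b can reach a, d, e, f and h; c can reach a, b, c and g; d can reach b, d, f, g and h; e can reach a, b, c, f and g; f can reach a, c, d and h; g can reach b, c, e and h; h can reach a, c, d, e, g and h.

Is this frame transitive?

No

Transitive: no — a R b and b R d, but not a R d.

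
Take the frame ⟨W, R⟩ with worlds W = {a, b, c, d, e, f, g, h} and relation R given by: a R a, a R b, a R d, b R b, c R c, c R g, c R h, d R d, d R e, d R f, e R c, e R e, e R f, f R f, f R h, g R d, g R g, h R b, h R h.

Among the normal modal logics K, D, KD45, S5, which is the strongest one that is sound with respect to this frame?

D

Serial (axiom D): yes — every world has a successor (e.g. a R a).
Euclidean (axiom 5): no — a R b and a R d, but not b R d.
Transitive (axiom 4): no — a R d and d R e, but not a R e.
Reflexive (axiom T): yes — every world is R-related to itself.
So F validates K, D; KD45 would additionally require R to be Euclidean and transitive. The strongest is D.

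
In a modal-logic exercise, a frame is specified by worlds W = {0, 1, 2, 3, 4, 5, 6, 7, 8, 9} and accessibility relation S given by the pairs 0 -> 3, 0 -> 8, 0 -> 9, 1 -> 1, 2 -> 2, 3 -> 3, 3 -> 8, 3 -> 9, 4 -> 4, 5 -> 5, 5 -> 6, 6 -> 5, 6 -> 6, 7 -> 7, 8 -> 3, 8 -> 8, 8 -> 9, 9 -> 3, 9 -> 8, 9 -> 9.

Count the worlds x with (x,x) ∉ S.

Enumerating: 0.

1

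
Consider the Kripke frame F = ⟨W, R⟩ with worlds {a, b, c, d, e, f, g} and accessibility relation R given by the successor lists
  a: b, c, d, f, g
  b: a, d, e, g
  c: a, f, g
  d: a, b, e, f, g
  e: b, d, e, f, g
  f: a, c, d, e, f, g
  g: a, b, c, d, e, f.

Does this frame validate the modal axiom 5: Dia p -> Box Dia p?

The schema 5 characterises exactly the Euclidean frames.
Euclidean: no — a R b and a R c, but not b R c.

No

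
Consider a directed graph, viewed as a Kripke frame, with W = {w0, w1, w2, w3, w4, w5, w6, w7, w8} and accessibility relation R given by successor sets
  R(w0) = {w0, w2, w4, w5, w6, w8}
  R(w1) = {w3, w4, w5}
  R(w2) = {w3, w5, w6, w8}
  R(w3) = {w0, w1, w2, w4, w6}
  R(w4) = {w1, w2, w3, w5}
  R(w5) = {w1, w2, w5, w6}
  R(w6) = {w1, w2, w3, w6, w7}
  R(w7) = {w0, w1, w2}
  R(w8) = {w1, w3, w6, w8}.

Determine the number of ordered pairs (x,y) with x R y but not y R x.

Enumerating: (w0,w2), (w0,w4), (w0,w5), (w0,w6), (w0,w8), (w2,w8), (w3,w0), (w4,w2), (w4,w5), (w5,w6), (w6,w1), (w6,w7), (w7,w0), (w7,w1), (w7,w2), (w8,w1), (w8,w3), (w8,w6).

18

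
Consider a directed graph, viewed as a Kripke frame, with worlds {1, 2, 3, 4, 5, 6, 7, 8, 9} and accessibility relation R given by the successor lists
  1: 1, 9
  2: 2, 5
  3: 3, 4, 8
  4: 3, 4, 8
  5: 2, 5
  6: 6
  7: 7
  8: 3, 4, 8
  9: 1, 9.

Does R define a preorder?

Yes

Reflexive: yes — every world is R-related to itself.
Transitive: yes — every two-step R-path is closed by a direct edge.
So R is a preorder.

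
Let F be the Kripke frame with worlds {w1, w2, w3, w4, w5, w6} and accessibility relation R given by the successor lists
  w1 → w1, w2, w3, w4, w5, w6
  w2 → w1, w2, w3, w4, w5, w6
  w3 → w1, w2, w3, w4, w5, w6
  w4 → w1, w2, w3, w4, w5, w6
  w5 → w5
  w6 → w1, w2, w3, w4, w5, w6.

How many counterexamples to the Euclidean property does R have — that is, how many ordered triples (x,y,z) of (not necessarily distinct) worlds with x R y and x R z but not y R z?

25

Enumerating: (w1,w5,w1), (w1,w5,w2), (w1,w5,w3), (w1,w5,w4), (w1,w5,w6), (w2,w5,w1), (w2,w5,w2), (w2,w5,w3), (w2,w5,w4), (w2,w5,w6), (w3,w5,w1), (w3,w5,w2), … and 13 more.
Total: 25.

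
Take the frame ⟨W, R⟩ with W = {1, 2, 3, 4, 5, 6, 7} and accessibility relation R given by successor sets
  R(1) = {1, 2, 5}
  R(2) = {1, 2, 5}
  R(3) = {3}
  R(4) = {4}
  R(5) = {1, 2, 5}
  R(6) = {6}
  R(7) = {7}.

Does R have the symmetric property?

Yes

Symmetric: yes — every pair in R has its reverse in R.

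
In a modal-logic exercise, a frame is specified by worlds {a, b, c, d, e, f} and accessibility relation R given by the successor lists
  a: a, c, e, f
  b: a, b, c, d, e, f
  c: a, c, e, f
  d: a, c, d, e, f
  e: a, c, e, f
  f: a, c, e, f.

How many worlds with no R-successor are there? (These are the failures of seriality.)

R is serial; there are no such worlds.

0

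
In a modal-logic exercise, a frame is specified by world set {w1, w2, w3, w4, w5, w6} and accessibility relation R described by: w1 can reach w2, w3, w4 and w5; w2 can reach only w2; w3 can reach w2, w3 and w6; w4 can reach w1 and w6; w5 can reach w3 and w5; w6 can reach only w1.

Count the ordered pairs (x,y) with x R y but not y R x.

Enumerating: (w1,w2), (w1,w3), (w1,w5), (w3,w2), (w3,w6), (w4,w6), (w5,w3), (w6,w1).

8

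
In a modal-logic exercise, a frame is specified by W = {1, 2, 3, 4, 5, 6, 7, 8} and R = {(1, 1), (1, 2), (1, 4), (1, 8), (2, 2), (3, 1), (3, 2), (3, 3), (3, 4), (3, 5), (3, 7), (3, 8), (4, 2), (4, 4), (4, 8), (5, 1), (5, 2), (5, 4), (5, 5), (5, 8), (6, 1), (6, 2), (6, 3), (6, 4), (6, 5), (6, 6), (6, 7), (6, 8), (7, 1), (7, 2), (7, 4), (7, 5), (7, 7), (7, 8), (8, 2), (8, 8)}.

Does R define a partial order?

Reflexive: yes — every world is R-related to itself.
Transitive: yes — every two-step R-path is closed by a direct edge.
Antisymmetric: yes — no distinct pair is related both ways.
So R is a partial order.

Yes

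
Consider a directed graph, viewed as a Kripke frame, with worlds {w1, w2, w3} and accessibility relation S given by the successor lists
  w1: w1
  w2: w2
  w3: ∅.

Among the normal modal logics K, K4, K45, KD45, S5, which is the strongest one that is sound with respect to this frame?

K45

Transitive (axiom 4): yes — every two-step S-path is closed by a direct edge.
Euclidean (axiom 5): yes — any two successors of a common world are S-related.
Serial (axiom D): no — w3 has no S-successor.
Reflexive (axiom T): no — w3 is not related to itself.
So F validates K, K4, K45; KD45 would additionally require S to be serial. The strongest is K45.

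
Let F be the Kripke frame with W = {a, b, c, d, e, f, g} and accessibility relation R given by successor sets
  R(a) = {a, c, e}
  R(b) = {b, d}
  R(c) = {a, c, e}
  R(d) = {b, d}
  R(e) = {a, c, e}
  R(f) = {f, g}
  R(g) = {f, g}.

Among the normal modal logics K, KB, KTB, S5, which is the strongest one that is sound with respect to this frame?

S5

Symmetric (axiom B): yes — every pair in R has its reverse in R.
Reflexive (axiom T): yes — every world is R-related to itself.
Euclidean (axiom 5): yes — any two successors of a common world are R-related.
So F validates K, KB, KTB, S5. The strongest is S5.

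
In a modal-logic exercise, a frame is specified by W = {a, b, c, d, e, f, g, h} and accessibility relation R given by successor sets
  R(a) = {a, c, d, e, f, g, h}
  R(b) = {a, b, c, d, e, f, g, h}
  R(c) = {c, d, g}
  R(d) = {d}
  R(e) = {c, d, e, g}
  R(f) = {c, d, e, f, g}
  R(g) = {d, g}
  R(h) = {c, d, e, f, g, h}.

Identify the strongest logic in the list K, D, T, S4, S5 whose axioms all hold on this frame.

S4

Serial (axiom D): yes — every world has a successor (e.g. a R a).
Reflexive (axiom T): yes — every world is R-related to itself.
Transitive (axiom 4): yes — every two-step R-path is closed by a direct edge.
Euclidean (axiom 5): no — a R c and a R e, but not c R e.
So F validates K, D, T, S4; S5 would additionally require R to be Euclidean. The strongest is S4.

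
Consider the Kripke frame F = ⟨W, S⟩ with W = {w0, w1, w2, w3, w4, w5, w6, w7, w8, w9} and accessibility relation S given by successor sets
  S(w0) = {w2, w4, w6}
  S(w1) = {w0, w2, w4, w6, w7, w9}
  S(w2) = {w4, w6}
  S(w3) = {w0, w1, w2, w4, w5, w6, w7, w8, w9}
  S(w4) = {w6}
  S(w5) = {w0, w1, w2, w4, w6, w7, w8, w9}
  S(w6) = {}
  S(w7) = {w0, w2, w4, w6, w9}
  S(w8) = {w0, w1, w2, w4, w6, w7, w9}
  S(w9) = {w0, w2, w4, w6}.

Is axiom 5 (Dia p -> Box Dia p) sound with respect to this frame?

No

The schema 5 characterises exactly the Euclidean frames.
Euclidean: no — w0 S w4 and w0 S w2, but not w4 S w2.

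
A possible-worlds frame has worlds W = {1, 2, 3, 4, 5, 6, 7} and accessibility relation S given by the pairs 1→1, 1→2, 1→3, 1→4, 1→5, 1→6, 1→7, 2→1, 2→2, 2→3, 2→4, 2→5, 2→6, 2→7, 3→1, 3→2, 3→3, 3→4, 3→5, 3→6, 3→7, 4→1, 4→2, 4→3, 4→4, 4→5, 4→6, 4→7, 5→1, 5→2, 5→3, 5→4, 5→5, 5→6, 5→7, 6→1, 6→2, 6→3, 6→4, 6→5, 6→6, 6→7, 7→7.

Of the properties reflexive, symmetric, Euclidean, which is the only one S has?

Reflexive: yes — every world is S-related to itself.
Symmetric: no — 1 S 7 but not 7 S 1.
Euclidean: no — 1 S 7 and 1 S 2, but not 7 S 2.
Only reflexive holds.

reflexive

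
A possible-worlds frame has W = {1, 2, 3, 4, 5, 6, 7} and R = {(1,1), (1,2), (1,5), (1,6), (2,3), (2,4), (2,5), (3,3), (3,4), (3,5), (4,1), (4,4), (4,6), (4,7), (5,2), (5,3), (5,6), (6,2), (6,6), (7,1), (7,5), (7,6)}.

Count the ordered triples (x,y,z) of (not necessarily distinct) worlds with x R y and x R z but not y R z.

33

Enumerating: (1,2,1), (1,2,2), (1,2,6), (1,5,1), (1,5,5), (1,6,1), (1,6,5), (2,4,3), (2,4,5), (2,5,4), (2,5,5), (3,4,3), … and 21 more.
Total: 33.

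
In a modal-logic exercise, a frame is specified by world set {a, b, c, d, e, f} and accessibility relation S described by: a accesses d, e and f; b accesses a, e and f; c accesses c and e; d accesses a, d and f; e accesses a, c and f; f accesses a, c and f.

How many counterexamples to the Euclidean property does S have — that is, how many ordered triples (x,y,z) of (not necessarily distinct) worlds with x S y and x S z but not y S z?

Enumerating: (a,d,e), (a,e,d), (a,e,e), (a,f,d), (a,f,e), (b,a,a), (b,e,e), (b,f,e), (c,e,e), (d,a,a), (d,f,d), (e,a,a), … and 7 more.
Total: 19.

19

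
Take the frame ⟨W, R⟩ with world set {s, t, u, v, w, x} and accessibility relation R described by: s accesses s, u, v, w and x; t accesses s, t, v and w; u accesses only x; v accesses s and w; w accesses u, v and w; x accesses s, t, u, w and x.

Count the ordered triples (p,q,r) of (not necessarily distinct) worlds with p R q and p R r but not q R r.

31

Enumerating: (s,u,s), (s,u,u), (s,u,v), (s,u,w), (s,v,u), (s,v,v), (s,v,x), (s,w,s), (s,w,x), (s,x,v), (t,s,t), (t,v,t), … and 19 more.
Total: 31.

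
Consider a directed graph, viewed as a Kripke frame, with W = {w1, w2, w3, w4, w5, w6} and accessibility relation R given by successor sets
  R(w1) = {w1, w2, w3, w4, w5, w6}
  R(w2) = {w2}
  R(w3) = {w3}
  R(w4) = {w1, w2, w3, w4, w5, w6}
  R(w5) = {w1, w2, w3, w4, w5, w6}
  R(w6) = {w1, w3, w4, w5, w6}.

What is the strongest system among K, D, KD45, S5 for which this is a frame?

Serial (axiom D): yes — every world has a successor (e.g. w1 R w1).
Euclidean (axiom 5): no — w1 R w2 and w1 R w3, but not w2 R w3.
Transitive (axiom 4): no — w6 R w1 and w1 R w2, but not w6 R w2.
Reflexive (axiom T): yes — every world is R-related to itself.
So F validates K, D; KD45 would additionally require R to be Euclidean and transitive. The strongest is D.

D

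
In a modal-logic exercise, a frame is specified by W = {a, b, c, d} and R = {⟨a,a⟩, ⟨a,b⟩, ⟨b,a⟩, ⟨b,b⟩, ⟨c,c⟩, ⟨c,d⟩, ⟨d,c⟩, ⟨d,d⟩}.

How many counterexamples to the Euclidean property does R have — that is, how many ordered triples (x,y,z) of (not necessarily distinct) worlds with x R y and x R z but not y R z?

0

R is Euclidean; there are no such tuples.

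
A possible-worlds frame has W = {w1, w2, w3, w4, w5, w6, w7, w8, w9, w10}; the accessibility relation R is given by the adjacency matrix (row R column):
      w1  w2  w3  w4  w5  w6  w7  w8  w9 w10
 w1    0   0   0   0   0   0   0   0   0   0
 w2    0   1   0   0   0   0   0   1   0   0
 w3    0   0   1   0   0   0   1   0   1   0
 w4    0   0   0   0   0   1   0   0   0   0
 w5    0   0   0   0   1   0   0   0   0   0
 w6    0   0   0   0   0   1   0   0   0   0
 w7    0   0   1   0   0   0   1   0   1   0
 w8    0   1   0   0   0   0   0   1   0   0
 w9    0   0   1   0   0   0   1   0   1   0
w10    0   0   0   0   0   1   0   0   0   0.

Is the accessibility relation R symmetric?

No

Symmetric: no — w10 R w6 but not w6 R w10.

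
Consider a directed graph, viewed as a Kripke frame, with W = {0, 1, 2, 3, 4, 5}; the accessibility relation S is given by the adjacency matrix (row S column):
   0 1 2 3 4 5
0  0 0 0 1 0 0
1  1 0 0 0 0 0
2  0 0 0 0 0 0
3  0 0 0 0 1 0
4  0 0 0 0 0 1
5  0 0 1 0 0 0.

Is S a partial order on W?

Reflexive: no — 0 is not related to itself.
Transitive: no — 0 S 3 and 3 S 4, but not 0 S 4.
Antisymmetric: yes — no distinct pair is related both ways.
So S is not a partial order.

No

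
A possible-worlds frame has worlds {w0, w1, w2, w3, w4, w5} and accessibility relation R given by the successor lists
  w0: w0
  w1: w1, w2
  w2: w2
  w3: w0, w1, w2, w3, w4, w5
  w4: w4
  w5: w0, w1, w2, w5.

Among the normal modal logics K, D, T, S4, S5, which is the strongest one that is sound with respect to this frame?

S4

Serial (axiom D): yes — every world has a successor (e.g. w0 R w0).
Reflexive (axiom T): yes — every world is R-related to itself.
Transitive (axiom 4): yes — every two-step R-path is closed by a direct edge.
Euclidean (axiom 5): no — w3 R w0 and w3 R w1, but not w0 R w1.
So F validates K, D, T, S4; S5 would additionally require R to be Euclidean. The strongest is S4.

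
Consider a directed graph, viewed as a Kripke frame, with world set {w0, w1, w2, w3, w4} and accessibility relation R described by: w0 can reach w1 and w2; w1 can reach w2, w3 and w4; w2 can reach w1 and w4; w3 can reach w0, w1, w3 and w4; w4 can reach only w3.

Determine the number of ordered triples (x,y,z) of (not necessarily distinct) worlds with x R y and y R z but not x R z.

Enumerating: (w0,w1,w3), (w0,w1,w4), (w0,w2,w4), (w1,w2,w1), (w1,w3,w0), (w1,w3,w1), (w2,w1,w2), (w2,w1,w3), (w2,w4,w3), (w3,w0,w2), (w3,w1,w2), (w4,w3,w0), (w4,w3,w1), (w4,w3,w4).

14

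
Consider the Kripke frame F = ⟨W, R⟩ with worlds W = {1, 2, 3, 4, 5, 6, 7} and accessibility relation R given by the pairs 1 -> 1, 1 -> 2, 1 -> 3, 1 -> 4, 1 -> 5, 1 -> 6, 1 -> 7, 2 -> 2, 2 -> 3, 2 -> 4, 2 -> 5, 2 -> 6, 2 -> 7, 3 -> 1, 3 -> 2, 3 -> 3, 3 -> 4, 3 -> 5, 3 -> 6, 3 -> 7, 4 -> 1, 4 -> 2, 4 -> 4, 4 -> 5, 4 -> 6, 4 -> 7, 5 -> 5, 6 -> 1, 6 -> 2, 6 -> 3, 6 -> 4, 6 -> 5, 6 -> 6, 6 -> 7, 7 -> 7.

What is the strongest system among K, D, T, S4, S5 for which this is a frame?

T

Serial (axiom D): yes — every world has a successor (e.g. 1 R 1).
Reflexive (axiom T): yes — every world is R-related to itself.
Transitive (axiom 4): no — 2 R 3 and 3 R 1, but not 2 R 1.
Euclidean (axiom 5): no — 1 R 4 and 1 R 3, but not 4 R 3.
So F validates K, D, T; S4 would additionally require R to be transitive. The strongest is T.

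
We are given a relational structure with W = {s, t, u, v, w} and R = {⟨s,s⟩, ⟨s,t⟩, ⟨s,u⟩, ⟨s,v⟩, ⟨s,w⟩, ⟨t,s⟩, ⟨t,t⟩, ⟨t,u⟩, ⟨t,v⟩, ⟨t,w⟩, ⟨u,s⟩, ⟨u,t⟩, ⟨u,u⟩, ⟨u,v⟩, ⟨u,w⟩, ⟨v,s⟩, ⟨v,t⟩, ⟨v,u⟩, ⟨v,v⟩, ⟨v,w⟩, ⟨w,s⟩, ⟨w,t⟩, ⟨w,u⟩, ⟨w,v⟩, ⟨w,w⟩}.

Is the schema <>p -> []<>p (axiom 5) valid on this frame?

Yes

By correspondence theory, 5 is valid on a frame iff R is Euclidean.
Euclidean: yes — any two successors of a common world are R-related.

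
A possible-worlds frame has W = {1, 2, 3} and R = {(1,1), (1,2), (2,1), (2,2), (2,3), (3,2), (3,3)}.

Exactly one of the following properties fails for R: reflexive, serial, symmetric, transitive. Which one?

transitive

Reflexive: yes — every world is R-related to itself.
Serial: yes — every world has a successor (e.g. 1 R 1).
Symmetric: yes — every pair in R has its reverse in R.
Transitive: no — 1 R 2 and 2 R 3, but not 1 R 3.
Only transitive fails.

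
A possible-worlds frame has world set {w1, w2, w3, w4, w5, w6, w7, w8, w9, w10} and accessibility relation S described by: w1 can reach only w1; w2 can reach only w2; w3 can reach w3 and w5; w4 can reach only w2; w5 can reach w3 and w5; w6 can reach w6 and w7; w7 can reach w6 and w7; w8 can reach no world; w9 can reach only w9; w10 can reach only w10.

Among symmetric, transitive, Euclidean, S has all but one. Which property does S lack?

symmetric

Symmetric: no — w4 S w2 but not w2 S w4.
Transitive: yes — every two-step S-path is closed by a direct edge.
Euclidean: yes — any two successors of a common world are S-related.
Only symmetric fails.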